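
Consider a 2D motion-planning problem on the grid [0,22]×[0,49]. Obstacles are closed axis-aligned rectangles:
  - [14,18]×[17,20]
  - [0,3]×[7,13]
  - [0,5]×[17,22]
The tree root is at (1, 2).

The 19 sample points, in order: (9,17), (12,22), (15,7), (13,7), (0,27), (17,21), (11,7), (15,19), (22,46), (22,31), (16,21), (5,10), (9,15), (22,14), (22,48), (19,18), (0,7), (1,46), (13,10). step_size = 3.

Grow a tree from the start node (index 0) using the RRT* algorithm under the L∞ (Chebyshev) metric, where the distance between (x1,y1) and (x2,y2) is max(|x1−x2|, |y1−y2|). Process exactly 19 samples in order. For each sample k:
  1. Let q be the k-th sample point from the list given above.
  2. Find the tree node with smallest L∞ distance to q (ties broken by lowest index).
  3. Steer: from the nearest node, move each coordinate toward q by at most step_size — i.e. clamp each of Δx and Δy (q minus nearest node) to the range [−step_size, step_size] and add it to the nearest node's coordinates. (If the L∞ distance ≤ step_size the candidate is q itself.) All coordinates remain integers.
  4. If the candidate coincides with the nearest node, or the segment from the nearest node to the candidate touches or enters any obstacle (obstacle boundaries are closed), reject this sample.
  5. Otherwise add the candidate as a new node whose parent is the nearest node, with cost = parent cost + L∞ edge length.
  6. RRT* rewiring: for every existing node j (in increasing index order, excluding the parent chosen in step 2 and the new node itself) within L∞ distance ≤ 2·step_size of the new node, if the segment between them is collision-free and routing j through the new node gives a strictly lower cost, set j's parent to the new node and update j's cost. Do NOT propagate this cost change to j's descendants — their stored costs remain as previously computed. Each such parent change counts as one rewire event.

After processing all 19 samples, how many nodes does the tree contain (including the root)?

Node count: 14

1. q=(9,17) nearest=0 d=15 new=(4,5) → add node 1 parent=0 cost=3
2. q=(12,22) nearest=1 d=17 new=(7,8) → add node 2 parent=1 cost=6
3. q=(15,7) nearest=2 d=8 new=(10,7) → add node 3 parent=2 cost=9
4. q=(13,7) nearest=3 d=3 new=(13,7) → add node 4 parent=3 cost=12
5. q=(0,27) nearest=2 d=19 new=(4,11) → add node 5 parent=2 cost=9
6. q=(17,21) nearest=2 d=13 new=(10,11) → add node 6 parent=2 cost=9
7. q=(11,7) nearest=3 d=1 new=(11,7) → add node 7 parent=3 cost=10
8. q=(15,19) nearest=6 d=8 new=(13,14) → add node 8 parent=6 cost=12
9. q=(22,46) nearest=8 d=32 new=(16,17) → blocked by [14,18]×[17,20], reject
10. q=(22,31) nearest=8 d=17 new=(16,17) → blocked by [14,18]×[17,20], reject
11. q=(16,21) nearest=8 d=7 new=(16,17) → blocked by [14,18]×[17,20], reject
12. q=(5,10) nearest=5 d=1 new=(5,10) → add node 9 parent=5 cost=10
13. q=(9,15) nearest=6 d=4 new=(9,14) → add node 10 parent=6 cost=12
14. q=(22,14) nearest=4 d=9 new=(16,10) → add node 11 parent=4 cost=15
15. q=(22,48) nearest=8 d=34 new=(16,17) → blocked by [14,18]×[17,20], reject
16. q=(19,18) nearest=8 d=6 new=(16,17) → blocked by [14,18]×[17,20], reject
17. q=(0,7) nearest=1 d=4 new=(1,7) → blocked by [0,3]×[7,13], reject
18. q=(1,46) nearest=8 d=32 new=(10,17) → add node 12 parent=8 cost=15
19. q=(13,10) nearest=3 d=3 new=(13,10) → add node 13 parent=3 cost=12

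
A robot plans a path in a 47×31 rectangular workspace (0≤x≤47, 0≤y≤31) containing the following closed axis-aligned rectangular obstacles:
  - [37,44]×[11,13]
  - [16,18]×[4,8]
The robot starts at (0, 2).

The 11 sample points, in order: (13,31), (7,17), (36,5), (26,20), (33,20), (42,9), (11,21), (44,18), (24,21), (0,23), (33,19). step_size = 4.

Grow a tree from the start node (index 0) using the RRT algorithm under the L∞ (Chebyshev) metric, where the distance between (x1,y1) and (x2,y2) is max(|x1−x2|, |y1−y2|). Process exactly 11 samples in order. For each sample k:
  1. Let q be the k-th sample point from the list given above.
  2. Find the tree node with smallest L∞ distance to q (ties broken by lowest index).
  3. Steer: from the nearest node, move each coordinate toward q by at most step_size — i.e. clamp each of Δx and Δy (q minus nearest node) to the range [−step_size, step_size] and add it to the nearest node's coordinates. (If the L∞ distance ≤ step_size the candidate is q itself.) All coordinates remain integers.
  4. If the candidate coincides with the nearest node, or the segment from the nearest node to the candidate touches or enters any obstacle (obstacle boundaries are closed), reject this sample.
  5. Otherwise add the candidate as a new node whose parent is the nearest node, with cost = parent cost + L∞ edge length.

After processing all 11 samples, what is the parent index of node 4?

Parent of node 4: 3

1. q=(13,31) nearest=0 d=29 new=(4,6) → add node 1 parent=0 cost=4
2. q=(7,17) nearest=1 d=11 new=(7,10) → add node 2 parent=1 cost=8
3. q=(36,5) nearest=2 d=29 new=(11,6) → add node 3 parent=2 cost=12
4. q=(26,20) nearest=3 d=15 new=(15,10) → add node 4 parent=3 cost=16
5. q=(33,20) nearest=4 d=18 new=(19,14) → add node 5 parent=4 cost=20
6. q=(42,9) nearest=5 d=23 new=(23,10) → add node 6 parent=5 cost=24
7. q=(11,21) nearest=5 d=8 new=(15,18) → add node 7 parent=5 cost=24
8. q=(44,18) nearest=6 d=21 new=(27,14) → add node 8 parent=6 cost=28
9. q=(24,21) nearest=5 d=7 new=(23,18) → add node 9 parent=5 cost=24
10. q=(0,23) nearest=2 d=13 new=(3,14) → add node 10 parent=2 cost=12
11. q=(33,19) nearest=8 d=6 new=(31,18) → add node 11 parent=8 cost=32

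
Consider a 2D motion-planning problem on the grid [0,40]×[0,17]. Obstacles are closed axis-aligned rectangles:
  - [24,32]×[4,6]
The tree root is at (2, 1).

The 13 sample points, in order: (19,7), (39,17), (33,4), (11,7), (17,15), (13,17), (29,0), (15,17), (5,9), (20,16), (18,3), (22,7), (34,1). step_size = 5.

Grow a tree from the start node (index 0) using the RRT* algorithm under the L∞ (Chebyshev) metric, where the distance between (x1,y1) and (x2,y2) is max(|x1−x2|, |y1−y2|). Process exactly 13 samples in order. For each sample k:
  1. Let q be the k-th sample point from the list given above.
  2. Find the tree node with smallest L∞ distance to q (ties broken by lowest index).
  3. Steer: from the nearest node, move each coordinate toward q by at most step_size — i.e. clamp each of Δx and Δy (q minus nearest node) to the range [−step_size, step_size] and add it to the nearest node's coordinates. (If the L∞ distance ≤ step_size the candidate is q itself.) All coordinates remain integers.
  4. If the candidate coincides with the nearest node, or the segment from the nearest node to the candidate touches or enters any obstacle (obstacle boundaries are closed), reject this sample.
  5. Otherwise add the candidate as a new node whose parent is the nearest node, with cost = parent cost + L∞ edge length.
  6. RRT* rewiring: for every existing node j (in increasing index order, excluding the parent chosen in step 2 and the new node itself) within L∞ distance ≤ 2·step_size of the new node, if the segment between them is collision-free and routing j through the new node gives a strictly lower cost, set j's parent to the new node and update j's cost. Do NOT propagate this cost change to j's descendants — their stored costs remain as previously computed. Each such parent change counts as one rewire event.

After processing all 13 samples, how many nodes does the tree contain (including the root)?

Node count: 14

1. q=(19,7) nearest=0 d=17 new=(7,6) → add node 1 parent=0 cost=5
2. q=(39,17) nearest=1 d=32 new=(12,11) → add node 2 parent=1 cost=10
3. q=(33,4) nearest=2 d=21 new=(17,6) → add node 3 parent=2 cost=15
4. q=(11,7) nearest=1 d=4 new=(11,7) → add node 4 parent=1 cost=9
5. q=(17,15) nearest=2 d=5 new=(17,15) → add node 5 parent=2 cost=15
6. q=(13,17) nearest=5 d=4 new=(13,17) → add node 6 parent=5 cost=19
7. q=(29,0) nearest=3 d=12 new=(22,1) → add node 7 parent=3 cost=20
8. q=(15,17) nearest=5 d=2 new=(15,17) → add node 8 parent=5 cost=17
9. q=(5,9) nearest=1 d=3 new=(5,9) → add node 9 parent=1 cost=8; rewire 6→9 (16<19)
10. q=(20,16) nearest=5 d=3 new=(20,16) → add node 10 parent=5 cost=18
11. q=(18,3) nearest=3 d=3 new=(18,3) → add node 11 parent=3 cost=18
12. q=(22,7) nearest=11 d=4 new=(22,7) → add node 12 parent=11 cost=22
13. q=(34,1) nearest=7 d=12 new=(27,1) → add node 13 parent=7 cost=25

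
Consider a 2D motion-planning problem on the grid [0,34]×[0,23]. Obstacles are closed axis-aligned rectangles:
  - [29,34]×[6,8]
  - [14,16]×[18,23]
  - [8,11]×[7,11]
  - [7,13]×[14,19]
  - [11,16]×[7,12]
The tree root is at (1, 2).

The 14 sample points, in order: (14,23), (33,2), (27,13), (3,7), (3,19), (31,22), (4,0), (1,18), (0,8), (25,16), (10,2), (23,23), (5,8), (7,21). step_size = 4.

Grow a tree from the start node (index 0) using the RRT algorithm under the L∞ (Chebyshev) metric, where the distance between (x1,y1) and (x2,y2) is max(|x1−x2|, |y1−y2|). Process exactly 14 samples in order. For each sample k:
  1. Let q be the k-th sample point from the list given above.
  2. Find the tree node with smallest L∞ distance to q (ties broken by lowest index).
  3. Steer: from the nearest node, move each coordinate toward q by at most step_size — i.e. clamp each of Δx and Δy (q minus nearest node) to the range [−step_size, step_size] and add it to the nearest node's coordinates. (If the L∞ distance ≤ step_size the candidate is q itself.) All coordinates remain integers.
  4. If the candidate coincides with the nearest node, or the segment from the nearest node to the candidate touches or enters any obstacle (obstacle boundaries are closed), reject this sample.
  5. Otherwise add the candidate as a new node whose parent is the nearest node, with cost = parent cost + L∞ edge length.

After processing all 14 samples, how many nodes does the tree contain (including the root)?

Node count: 12

1. q=(14,23) nearest=0 d=21 new=(5,6) → add node 1 parent=0 cost=4
2. q=(33,2) nearest=1 d=28 new=(9,2) → add node 2 parent=1 cost=8
3. q=(27,13) nearest=2 d=18 new=(13,6) → add node 3 parent=2 cost=12
4. q=(3,7) nearest=1 d=2 new=(3,7) → add node 4 parent=1 cost=6
5. q=(3,19) nearest=4 d=12 new=(3,11) → add node 5 parent=4 cost=10
6. q=(31,22) nearest=3 d=18 new=(17,10) → blocked by [11,16]×[7,12], reject
7. q=(4,0) nearest=0 d=3 new=(4,0) → add node 6 parent=0 cost=3
8. q=(1,18) nearest=5 d=7 new=(1,15) → add node 7 parent=5 cost=14
9. q=(0,8) nearest=4 d=3 new=(0,8) → add node 8 parent=4 cost=9
10. q=(25,16) nearest=3 d=12 new=(17,10) → blocked by [11,16]×[7,12], reject
11. q=(10,2) nearest=2 d=1 new=(10,2) → add node 9 parent=2 cost=9
12. q=(23,23) nearest=3 d=17 new=(17,10) → blocked by [11,16]×[7,12], reject
13. q=(5,8) nearest=1 d=2 new=(5,8) → add node 10 parent=1 cost=6
14. q=(7,21) nearest=7 d=6 new=(5,19) → add node 11 parent=7 cost=18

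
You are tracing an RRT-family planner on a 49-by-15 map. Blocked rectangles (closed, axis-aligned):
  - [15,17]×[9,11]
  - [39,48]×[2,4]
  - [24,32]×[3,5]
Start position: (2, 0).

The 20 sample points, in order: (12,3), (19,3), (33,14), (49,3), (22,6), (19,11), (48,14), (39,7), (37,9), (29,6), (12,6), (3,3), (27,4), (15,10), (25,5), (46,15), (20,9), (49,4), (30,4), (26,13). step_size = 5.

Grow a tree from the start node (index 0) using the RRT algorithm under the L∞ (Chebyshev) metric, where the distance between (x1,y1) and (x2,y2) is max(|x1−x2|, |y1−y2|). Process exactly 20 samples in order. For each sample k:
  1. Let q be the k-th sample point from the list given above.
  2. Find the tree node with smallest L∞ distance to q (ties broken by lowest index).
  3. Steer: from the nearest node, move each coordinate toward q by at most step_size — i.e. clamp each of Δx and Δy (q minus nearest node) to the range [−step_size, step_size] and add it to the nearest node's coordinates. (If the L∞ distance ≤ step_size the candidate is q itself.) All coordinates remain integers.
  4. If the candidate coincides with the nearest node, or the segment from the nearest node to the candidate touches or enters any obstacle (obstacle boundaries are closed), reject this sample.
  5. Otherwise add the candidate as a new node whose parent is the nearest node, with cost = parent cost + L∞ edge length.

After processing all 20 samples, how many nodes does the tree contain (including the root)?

1. q=(12,3) nearest=0 d=10 new=(7,3) → add node 1 parent=0 cost=5
2. q=(19,3) nearest=1 d=12 new=(12,3) → add node 2 parent=1 cost=10
3. q=(33,14) nearest=2 d=21 new=(17,8) → add node 3 parent=2 cost=15
4. q=(49,3) nearest=3 d=32 new=(22,3) → add node 4 parent=3 cost=20
5. q=(22,6) nearest=4 d=3 new=(22,6) → add node 5 parent=4 cost=23
6. q=(19,11) nearest=3 d=3 new=(19,11) → add node 6 parent=3 cost=18
7. q=(48,14) nearest=4 d=26 new=(27,8) → blocked by [24,32]×[3,5], reject
8. q=(39,7) nearest=4 d=17 new=(27,7) → blocked by [24,32]×[3,5], reject
9. q=(37,9) nearest=4 d=15 new=(27,8) → blocked by [24,32]×[3,5], reject
10. q=(29,6) nearest=4 d=7 new=(27,6) → blocked by [24,32]×[3,5], reject
11. q=(12,6) nearest=2 d=3 new=(12,6) → add node 7 parent=2 cost=13
12. q=(3,3) nearest=0 d=3 new=(3,3) → add node 8 parent=0 cost=3
13. q=(27,4) nearest=4 d=5 new=(27,4) → blocked by [24,32]×[3,5], reject
14. q=(15,10) nearest=3 d=2 new=(15,10) → blocked by [15,17]×[9,11], reject
15. q=(25,5) nearest=4 d=3 new=(25,5) → blocked by [24,32]×[3,5], reject
16. q=(46,15) nearest=4 d=24 new=(27,8) → blocked by [24,32]×[3,5], reject
17. q=(20,9) nearest=6 d=2 new=(20,9) → add node 9 parent=6 cost=20
18. q=(49,4) nearest=4 d=27 new=(27,4) → blocked by [24,32]×[3,5], reject
19. q=(30,4) nearest=4 d=8 new=(27,4) → blocked by [24,32]×[3,5], reject
20. q=(26,13) nearest=9 d=6 new=(25,13) → add node 10 parent=9 cost=25

Node count: 11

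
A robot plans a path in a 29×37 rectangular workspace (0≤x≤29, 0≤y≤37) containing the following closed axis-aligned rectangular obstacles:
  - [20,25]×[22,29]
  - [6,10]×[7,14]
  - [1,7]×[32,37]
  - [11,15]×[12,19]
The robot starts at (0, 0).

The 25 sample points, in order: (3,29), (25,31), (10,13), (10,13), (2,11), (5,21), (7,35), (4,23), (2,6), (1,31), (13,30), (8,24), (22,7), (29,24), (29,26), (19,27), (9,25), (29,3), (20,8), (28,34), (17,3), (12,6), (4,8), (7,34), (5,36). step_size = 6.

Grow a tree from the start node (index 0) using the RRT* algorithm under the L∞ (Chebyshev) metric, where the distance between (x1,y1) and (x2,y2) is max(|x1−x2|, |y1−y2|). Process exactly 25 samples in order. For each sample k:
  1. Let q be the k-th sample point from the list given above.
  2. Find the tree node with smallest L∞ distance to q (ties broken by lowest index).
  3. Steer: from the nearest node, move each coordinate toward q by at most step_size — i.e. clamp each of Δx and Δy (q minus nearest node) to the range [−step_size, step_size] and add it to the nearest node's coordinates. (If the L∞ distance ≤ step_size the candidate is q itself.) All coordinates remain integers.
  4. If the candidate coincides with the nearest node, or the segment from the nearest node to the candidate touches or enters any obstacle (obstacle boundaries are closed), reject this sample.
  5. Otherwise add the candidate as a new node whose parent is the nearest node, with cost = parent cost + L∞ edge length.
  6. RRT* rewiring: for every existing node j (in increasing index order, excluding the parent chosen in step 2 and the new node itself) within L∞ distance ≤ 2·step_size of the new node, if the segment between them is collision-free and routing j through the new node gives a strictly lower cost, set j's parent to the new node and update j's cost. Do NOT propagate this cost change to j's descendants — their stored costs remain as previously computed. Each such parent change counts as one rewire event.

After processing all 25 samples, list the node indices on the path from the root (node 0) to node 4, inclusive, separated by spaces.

Path: 0 1 2 3 4

1. q=(3,29) nearest=0 d=29 new=(3,6) → add node 1 parent=0 cost=6
2. q=(25,31) nearest=1 d=25 new=(9,12) → blocked by [6,10]×[7,14], reject
3. q=(10,13) nearest=1 d=7 new=(9,12) → blocked by [6,10]×[7,14], reject
4. q=(10,13) nearest=1 d=7 new=(9,12) → blocked by [6,10]×[7,14], reject
5. q=(2,11) nearest=1 d=5 new=(2,11) → add node 2 parent=1 cost=11
6. q=(5,21) nearest=2 d=10 new=(5,17) → add node 3 parent=2 cost=17
7. q=(7,35) nearest=3 d=18 new=(7,23) → add node 4 parent=3 cost=23
8. q=(4,23) nearest=4 d=3 new=(4,23) → add node 5 parent=4 cost=26
9. q=(2,6) nearest=1 d=1 new=(2,6) → add node 6 parent=1 cost=7
10. q=(1,31) nearest=4 d=8 new=(1,29) → add node 7 parent=4 cost=29
11. q=(13,30) nearest=4 d=7 new=(13,29) → add node 8 parent=4 cost=29
12. q=(8,24) nearest=4 d=1 new=(8,24) → add node 9 parent=4 cost=24
13. q=(22,7) nearest=4 d=16 new=(13,17) → blocked by [11,15]×[12,19], reject
14. q=(29,24) nearest=8 d=16 new=(19,24) → add node 10 parent=8 cost=35
15. q=(29,26) nearest=10 d=10 new=(25,26) → blocked by [20,25]×[22,29], reject
16. q=(19,27) nearest=10 d=3 new=(19,27) → add node 11 parent=10 cost=38
17. q=(9,25) nearest=9 d=1 new=(9,25) → add node 12 parent=9 cost=25; rewire 11→12 (35<38)
18. q=(29,3) nearest=9 d=21 new=(14,18) → blocked by [11,15]×[12,19], reject
19. q=(20,8) nearest=3 d=15 new=(11,11) → blocked by [6,10]×[7,14], reject
20. q=(28,34) nearest=11 d=9 new=(25,33) → blocked by [20,25]×[22,29], reject
21. q=(17,3) nearest=1 d=14 new=(9,3) → add node 13 parent=1 cost=12
22. q=(12,6) nearest=13 d=3 new=(12,6) → add node 14 parent=13 cost=15
23. q=(4,8) nearest=1 d=2 new=(4,8) → add node 15 parent=1 cost=8
24. q=(7,34) nearest=7 d=6 new=(7,34) → blocked by [1,7]×[32,37], reject
25. q=(5,36) nearest=7 d=7 new=(5,35) → blocked by [1,7]×[32,37], reject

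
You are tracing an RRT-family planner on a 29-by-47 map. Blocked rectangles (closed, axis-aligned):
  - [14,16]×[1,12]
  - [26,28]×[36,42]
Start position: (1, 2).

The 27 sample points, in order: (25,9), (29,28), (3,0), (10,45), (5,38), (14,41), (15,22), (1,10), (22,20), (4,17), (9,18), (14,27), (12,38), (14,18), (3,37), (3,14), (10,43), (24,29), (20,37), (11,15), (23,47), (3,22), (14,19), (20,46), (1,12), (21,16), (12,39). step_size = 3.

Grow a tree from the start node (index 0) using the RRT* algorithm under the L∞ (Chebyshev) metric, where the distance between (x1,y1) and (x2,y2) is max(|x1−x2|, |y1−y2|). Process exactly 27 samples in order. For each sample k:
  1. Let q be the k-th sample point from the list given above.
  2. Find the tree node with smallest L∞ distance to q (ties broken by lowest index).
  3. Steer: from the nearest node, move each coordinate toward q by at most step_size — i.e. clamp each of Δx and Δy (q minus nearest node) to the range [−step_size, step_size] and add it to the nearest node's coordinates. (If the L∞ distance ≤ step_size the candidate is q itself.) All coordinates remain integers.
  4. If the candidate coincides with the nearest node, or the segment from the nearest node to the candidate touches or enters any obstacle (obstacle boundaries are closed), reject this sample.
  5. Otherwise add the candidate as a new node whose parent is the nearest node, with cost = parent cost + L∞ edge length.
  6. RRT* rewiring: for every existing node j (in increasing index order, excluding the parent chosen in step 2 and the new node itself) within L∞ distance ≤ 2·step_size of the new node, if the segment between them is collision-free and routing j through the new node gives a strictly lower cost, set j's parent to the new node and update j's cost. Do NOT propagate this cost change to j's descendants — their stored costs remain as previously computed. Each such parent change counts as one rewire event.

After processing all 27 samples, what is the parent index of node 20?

1. q=(25,9) nearest=0 d=24 new=(4,5) → add node 1 parent=0 cost=3
2. q=(29,28) nearest=1 d=25 new=(7,8) → add node 2 parent=1 cost=6
3. q=(3,0) nearest=0 d=2 new=(3,0) → add node 3 parent=0 cost=2
4. q=(10,45) nearest=2 d=37 new=(10,11) → add node 4 parent=2 cost=9
5. q=(5,38) nearest=4 d=27 new=(7,14) → add node 5 parent=4 cost=12
6. q=(14,41) nearest=5 d=27 new=(10,17) → add node 6 parent=5 cost=15
7. q=(15,22) nearest=6 d=5 new=(13,20) → add node 7 parent=6 cost=18
8. q=(1,10) nearest=1 d=5 new=(1,8) → add node 8 parent=1 cost=6
9. q=(22,20) nearest=7 d=9 new=(16,20) → add node 9 parent=7 cost=21
10. q=(4,17) nearest=5 d=3 new=(4,17) → add node 10 parent=5 cost=15
11. q=(9,18) nearest=6 d=1 new=(9,18) → add node 11 parent=6 cost=16
12. q=(14,27) nearest=7 d=7 new=(14,23) → add node 12 parent=7 cost=21
13. q=(12,38) nearest=12 d=15 new=(12,26) → add node 13 parent=12 cost=24
14. q=(14,18) nearest=7 d=2 new=(14,18) → add node 14 parent=7 cost=20
15. q=(3,37) nearest=13 d=11 new=(9,29) → add node 15 parent=13 cost=27
16. q=(3,14) nearest=10 d=3 new=(3,14) → add node 16 parent=10 cost=18
17. q=(10,43) nearest=15 d=14 new=(10,32) → add node 17 parent=15 cost=30
18. q=(24,29) nearest=9 d=9 new=(19,23) → add node 18 parent=9 cost=24
19. q=(20,37) nearest=17 d=10 new=(13,35) → add node 19 parent=17 cost=33
20. q=(11,15) nearest=6 d=2 new=(11,15) → add node 20 parent=6 cost=17
21. q=(23,47) nearest=19 d=12 new=(16,38) → add node 21 parent=19 cost=36
22. q=(3,22) nearest=10 d=5 new=(3,20) → add node 22 parent=10 cost=18
23. q=(14,19) nearest=7 d=1 new=(14,19) → add node 23 parent=7 cost=19
24. q=(20,46) nearest=21 d=8 new=(19,41) → add node 24 parent=21 cost=39
25. q=(1,12) nearest=16 d=2 new=(1,12) → add node 25 parent=16 cost=20
26. q=(21,16) nearest=9 d=5 new=(19,17) → add node 26 parent=9 cost=24
27. q=(12,39) nearest=19 d=4 new=(12,38) → add node 27 parent=19 cost=36

Parent of node 20: 6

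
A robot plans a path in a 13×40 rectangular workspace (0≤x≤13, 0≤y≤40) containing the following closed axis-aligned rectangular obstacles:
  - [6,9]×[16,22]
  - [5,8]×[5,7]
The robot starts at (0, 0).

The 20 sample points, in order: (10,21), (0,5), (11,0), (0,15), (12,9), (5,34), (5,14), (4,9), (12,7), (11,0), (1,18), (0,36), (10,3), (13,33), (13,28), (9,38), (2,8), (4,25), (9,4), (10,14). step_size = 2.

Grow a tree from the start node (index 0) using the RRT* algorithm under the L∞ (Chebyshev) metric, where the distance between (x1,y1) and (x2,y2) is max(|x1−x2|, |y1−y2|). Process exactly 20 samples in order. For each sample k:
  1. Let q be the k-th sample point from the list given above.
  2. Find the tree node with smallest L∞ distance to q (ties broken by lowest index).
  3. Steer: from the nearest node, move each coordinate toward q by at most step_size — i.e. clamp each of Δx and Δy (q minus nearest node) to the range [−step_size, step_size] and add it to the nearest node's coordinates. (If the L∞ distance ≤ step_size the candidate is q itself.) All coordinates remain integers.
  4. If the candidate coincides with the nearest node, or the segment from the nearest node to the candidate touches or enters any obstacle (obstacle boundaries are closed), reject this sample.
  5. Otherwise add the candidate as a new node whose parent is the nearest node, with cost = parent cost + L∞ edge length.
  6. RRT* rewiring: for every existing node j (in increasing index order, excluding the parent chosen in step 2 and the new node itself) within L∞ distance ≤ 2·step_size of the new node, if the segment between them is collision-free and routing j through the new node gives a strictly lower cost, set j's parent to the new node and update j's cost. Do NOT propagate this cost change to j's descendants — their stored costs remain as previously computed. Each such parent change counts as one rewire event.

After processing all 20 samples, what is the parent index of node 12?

Parent of node 12: 11

1. q=(10,21) nearest=0 d=21 new=(2,2) → add node 1 parent=0 cost=2
2. q=(0,5) nearest=1 d=3 new=(0,4) → add node 2 parent=1 cost=4
3. q=(11,0) nearest=1 d=9 new=(4,0) → add node 3 parent=1 cost=4
4. q=(0,15) nearest=2 d=11 new=(0,6) → add node 4 parent=2 cost=6
5. q=(12,9) nearest=3 d=9 new=(6,2) → add node 5 parent=3 cost=6
6. q=(5,34) nearest=4 d=28 new=(2,8) → add node 6 parent=4 cost=8
7. q=(5,14) nearest=6 d=6 new=(4,10) → add node 7 parent=6 cost=10
8. q=(4,9) nearest=7 d=1 new=(4,9) → add node 8 parent=7 cost=11
9. q=(12,7) nearest=5 d=6 new=(8,4) → add node 9 parent=5 cost=8
10. q=(11,0) nearest=9 d=4 new=(10,2) → add node 10 parent=9 cost=10
11. q=(1,18) nearest=7 d=8 new=(2,12) → add node 11 parent=7 cost=12
12. q=(0,36) nearest=11 d=24 new=(0,14) → add node 12 parent=11 cost=14
13. q=(10,3) nearest=10 d=1 new=(10,3) → add node 13 parent=10 cost=11
14. q=(13,33) nearest=12 d=19 new=(2,16) → add node 14 parent=12 cost=16
15. q=(13,28) nearest=14 d=12 new=(4,18) → add node 15 parent=14 cost=18
16. q=(9,38) nearest=15 d=20 new=(6,20) → blocked by [6,9]×[16,22], reject
17. q=(2,8) nearest=6 d=0 → coincident, reject
18. q=(4,25) nearest=15 d=7 new=(4,20) → add node 16 parent=15 cost=20
19. q=(9,4) nearest=9 d=1 new=(9,4) → add node 17 parent=9 cost=9; rewire 13→17 (10<11)
20. q=(10,14) nearest=7 d=6 new=(6,12) → add node 18 parent=7 cost=12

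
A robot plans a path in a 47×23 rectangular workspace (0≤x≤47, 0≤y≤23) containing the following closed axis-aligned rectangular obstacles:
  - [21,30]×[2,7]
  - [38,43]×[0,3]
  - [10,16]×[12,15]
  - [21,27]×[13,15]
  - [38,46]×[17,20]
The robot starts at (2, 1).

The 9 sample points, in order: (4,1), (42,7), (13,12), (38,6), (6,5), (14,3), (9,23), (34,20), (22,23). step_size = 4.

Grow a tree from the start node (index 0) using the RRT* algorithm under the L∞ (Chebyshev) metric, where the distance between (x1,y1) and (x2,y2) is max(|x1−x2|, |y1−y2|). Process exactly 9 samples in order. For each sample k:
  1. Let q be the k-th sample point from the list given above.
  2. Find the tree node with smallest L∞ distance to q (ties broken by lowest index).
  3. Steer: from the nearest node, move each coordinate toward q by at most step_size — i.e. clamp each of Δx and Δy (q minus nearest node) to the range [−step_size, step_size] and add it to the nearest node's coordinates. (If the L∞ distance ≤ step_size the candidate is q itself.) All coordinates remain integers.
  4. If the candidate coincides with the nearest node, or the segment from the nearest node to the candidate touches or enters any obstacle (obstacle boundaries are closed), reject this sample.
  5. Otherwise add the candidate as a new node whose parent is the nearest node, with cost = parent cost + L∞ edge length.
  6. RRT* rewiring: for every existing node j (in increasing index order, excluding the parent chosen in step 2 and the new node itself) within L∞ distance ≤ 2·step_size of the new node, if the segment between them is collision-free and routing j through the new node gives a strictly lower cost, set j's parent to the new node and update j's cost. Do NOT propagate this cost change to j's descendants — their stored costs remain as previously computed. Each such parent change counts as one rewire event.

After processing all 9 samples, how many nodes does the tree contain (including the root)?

Node count: 9

1. q=(4,1) nearest=0 d=2 new=(4,1) → add node 1 parent=0 cost=2
2. q=(42,7) nearest=1 d=38 new=(8,5) → add node 2 parent=1 cost=6
3. q=(13,12) nearest=2 d=7 new=(12,9) → add node 3 parent=2 cost=10
4. q=(38,6) nearest=3 d=26 new=(16,6) → add node 4 parent=3 cost=14
5. q=(6,5) nearest=2 d=2 new=(6,5) → add node 5 parent=2 cost=8
6. q=(14,3) nearest=4 d=3 new=(14,3) → add node 6 parent=4 cost=17
7. q=(9,23) nearest=3 d=14 new=(9,13) → add node 7 parent=3 cost=14
8. q=(34,20) nearest=4 d=18 new=(20,10) → add node 8 parent=4 cost=18
9. q=(22,23) nearest=7 d=13 new=(13,17) → blocked by [10,16]×[12,15], reject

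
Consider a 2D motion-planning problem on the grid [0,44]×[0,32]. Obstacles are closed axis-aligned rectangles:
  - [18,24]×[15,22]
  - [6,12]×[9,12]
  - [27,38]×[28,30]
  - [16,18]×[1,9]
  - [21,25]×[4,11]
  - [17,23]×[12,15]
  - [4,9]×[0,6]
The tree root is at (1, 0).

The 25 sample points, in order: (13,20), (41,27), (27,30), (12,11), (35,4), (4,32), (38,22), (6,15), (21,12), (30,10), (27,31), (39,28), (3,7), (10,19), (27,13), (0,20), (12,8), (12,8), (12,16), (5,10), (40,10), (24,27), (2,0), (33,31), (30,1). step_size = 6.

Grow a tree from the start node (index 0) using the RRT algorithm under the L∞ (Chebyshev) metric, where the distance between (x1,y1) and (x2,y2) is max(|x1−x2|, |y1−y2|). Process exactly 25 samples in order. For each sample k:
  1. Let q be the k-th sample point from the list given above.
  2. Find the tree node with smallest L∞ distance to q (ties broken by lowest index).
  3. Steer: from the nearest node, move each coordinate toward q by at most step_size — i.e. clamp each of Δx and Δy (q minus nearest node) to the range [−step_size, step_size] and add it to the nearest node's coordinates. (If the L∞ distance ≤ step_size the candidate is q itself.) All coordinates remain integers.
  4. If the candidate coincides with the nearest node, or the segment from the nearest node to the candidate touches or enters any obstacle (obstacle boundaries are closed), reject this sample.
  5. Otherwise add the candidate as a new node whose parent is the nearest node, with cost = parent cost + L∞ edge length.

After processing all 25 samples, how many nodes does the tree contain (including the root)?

Node count: 8

1. q=(13,20) nearest=0 d=20 new=(7,6) → blocked by [4,9]×[0,6], reject
2. q=(41,27) nearest=0 d=40 new=(7,6) → blocked by [4,9]×[0,6], reject
3. q=(27,30) nearest=0 d=30 new=(7,6) → blocked by [4,9]×[0,6], reject
4. q=(12,11) nearest=0 d=11 new=(7,6) → blocked by [4,9]×[0,6], reject
5. q=(35,4) nearest=0 d=34 new=(7,4) → blocked by [4,9]×[0,6], reject
6. q=(4,32) nearest=0 d=32 new=(4,6) → blocked by [4,9]×[0,6], reject
7. q=(38,22) nearest=0 d=37 new=(7,6) → blocked by [4,9]×[0,6], reject
8. q=(6,15) nearest=0 d=15 new=(6,6) → blocked by [4,9]×[0,6], reject
9. q=(21,12) nearest=0 d=20 new=(7,6) → blocked by [4,9]×[0,6], reject
10. q=(30,10) nearest=0 d=29 new=(7,6) → blocked by [4,9]×[0,6], reject
11. q=(27,31) nearest=0 d=31 new=(7,6) → blocked by [4,9]×[0,6], reject
12. q=(39,28) nearest=0 d=38 new=(7,6) → blocked by [4,9]×[0,6], reject
13. q=(3,7) nearest=0 d=7 new=(3,6) → add node 1 parent=0 cost=6
14. q=(10,19) nearest=1 d=13 new=(9,12) → blocked by [6,12]×[9,12], reject
15. q=(27,13) nearest=1 d=24 new=(9,12) → blocked by [6,12]×[9,12], reject
16. q=(0,20) nearest=1 d=14 new=(0,12) → add node 2 parent=1 cost=12
17. q=(12,8) nearest=1 d=9 new=(9,8) → add node 3 parent=1 cost=12
18. q=(12,8) nearest=3 d=3 new=(12,8) → add node 4 parent=3 cost=15
19. q=(12,16) nearest=3 d=8 new=(12,14) → blocked by [6,12]×[9,12], reject
20. q=(5,10) nearest=1 d=4 new=(5,10) → add node 5 parent=1 cost=10
21. q=(40,10) nearest=4 d=28 new=(18,10) → add node 6 parent=4 cost=21
22. q=(24,27) nearest=6 d=17 new=(24,16) → blocked by [18,24]×[15,22], reject
23. q=(2,0) nearest=0 d=1 new=(2,0) → add node 7 parent=0 cost=1
24. q=(33,31) nearest=6 d=21 new=(24,16) → blocked by [18,24]×[15,22], reject
25. q=(30,1) nearest=6 d=12 new=(24,4) → blocked by [21,25]×[4,11], reject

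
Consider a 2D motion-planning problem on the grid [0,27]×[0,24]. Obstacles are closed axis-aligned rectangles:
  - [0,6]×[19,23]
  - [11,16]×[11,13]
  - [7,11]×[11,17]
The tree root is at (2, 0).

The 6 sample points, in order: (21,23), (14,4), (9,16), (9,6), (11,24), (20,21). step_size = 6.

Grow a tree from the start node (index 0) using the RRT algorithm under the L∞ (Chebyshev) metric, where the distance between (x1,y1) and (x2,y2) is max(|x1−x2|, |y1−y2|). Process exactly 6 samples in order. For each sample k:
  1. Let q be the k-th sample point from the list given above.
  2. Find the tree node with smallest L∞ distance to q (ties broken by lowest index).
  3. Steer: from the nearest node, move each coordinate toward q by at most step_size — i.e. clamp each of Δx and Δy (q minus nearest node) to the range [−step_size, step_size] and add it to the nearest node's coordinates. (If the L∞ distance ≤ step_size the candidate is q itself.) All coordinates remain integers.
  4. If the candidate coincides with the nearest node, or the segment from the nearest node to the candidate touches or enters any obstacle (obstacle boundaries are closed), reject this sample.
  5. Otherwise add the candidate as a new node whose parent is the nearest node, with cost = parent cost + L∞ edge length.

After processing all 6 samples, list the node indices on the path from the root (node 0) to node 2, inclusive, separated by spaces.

1. q=(21,23) nearest=0 d=23 new=(8,6) → add node 1 parent=0 cost=6
2. q=(14,4) nearest=1 d=6 new=(14,4) → add node 2 parent=1 cost=12
3. q=(9,16) nearest=1 d=10 new=(9,12) → blocked by [7,11]×[11,17], reject
4. q=(9,6) nearest=1 d=1 new=(9,6) → add node 3 parent=1 cost=7
5. q=(11,24) nearest=1 d=18 new=(11,12) → blocked by [11,16]×[11,13], reject
6. q=(20,21) nearest=1 d=15 new=(14,12) → blocked by [11,16]×[11,13], reject

Path: 0 1 2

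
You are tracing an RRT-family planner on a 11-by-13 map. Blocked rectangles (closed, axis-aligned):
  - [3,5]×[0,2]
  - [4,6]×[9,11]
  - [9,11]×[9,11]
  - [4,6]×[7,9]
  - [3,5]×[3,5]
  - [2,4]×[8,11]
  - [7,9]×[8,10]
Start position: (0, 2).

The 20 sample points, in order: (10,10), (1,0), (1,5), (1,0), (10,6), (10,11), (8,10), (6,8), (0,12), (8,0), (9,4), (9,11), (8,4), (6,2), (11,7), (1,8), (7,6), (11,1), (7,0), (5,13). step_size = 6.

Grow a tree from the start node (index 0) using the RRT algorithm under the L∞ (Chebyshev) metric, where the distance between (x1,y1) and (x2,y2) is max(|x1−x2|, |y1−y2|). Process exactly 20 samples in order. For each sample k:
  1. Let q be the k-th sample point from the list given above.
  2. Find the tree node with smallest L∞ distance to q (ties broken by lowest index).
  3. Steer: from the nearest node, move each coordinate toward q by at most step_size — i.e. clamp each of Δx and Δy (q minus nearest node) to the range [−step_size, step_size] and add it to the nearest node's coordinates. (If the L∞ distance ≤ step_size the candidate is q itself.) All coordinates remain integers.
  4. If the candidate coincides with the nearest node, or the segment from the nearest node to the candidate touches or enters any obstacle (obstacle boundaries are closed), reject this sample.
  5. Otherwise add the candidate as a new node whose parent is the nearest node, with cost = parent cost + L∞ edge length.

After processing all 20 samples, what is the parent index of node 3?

Parent of node 3: 2

1. q=(10,10) nearest=0 d=10 new=(6,8) → blocked by [4,6]×[7,9], reject
2. q=(1,0) nearest=0 d=2 new=(1,0) → add node 1 parent=0 cost=2
3. q=(1,5) nearest=0 d=3 new=(1,5) → add node 2 parent=0 cost=3
4. q=(1,0) nearest=1 d=0 → coincident, reject
5. q=(10,6) nearest=1 d=9 new=(7,6) → blocked by [3,5]×[0,2], reject
6. q=(10,11) nearest=2 d=9 new=(7,11) → blocked by [4,6]×[9,11], reject
7. q=(8,10) nearest=2 d=7 new=(7,10) → blocked by [4,6]×[9,11], reject
8. q=(6,8) nearest=2 d=5 new=(6,8) → blocked by [4,6]×[7,9], reject
9. q=(0,12) nearest=2 d=7 new=(0,11) → add node 3 parent=2 cost=9
10. q=(8,0) nearest=1 d=7 new=(7,0) → blocked by [3,5]×[0,2], reject
11. q=(9,4) nearest=1 d=8 new=(7,4) → blocked by [3,5]×[0,2], reject
12. q=(9,11) nearest=2 d=8 new=(7,11) → blocked by [4,6]×[9,11], reject
13. q=(8,4) nearest=1 d=7 new=(7,4) → blocked by [3,5]×[0,2], reject
14. q=(6,2) nearest=1 d=5 new=(6,2) → blocked by [3,5]×[0,2], reject
15. q=(11,7) nearest=1 d=10 new=(7,6) → blocked by [3,5]×[0,2], reject
16. q=(1,8) nearest=2 d=3 new=(1,8) → add node 4 parent=2 cost=6
17. q=(7,6) nearest=1 d=6 new=(7,6) → blocked by [3,5]×[0,2], reject
18. q=(11,1) nearest=1 d=10 new=(7,1) → blocked by [3,5]×[0,2], reject
19. q=(7,0) nearest=1 d=6 new=(7,0) → blocked by [3,5]×[0,2], reject
20. q=(5,13) nearest=3 d=5 new=(5,13) → add node 5 parent=3 cost=14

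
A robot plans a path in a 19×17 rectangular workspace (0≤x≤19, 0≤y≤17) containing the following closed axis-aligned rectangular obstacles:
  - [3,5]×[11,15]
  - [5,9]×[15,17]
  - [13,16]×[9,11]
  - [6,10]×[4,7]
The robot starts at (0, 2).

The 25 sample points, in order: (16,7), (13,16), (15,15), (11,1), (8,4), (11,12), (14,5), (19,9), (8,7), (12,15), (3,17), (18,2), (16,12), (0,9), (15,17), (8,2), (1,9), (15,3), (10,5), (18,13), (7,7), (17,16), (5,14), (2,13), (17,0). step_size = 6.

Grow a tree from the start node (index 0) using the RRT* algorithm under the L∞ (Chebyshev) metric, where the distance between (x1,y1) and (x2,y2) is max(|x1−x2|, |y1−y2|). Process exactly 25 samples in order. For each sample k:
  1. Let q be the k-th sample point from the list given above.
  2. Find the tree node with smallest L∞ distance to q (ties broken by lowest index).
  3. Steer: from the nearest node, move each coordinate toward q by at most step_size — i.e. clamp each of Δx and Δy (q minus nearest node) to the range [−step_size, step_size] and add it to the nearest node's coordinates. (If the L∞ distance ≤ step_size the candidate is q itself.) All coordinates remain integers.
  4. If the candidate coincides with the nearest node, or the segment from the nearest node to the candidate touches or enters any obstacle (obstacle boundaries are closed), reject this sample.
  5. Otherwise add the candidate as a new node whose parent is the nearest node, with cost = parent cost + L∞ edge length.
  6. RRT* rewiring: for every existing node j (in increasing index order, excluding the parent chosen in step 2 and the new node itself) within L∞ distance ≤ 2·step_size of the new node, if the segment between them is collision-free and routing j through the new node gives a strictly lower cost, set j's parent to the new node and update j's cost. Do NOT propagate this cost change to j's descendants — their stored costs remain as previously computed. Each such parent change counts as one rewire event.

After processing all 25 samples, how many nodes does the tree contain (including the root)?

1. q=(16,7) nearest=0 d=16 new=(6,7) → blocked by [6,10]×[4,7], reject
2. q=(13,16) nearest=0 d=14 new=(6,8) → add node 1 parent=0 cost=6
3. q=(15,15) nearest=1 d=9 new=(12,14) → add node 2 parent=1 cost=12
4. q=(11,1) nearest=1 d=7 new=(11,2) → blocked by [6,10]×[4,7], reject
5. q=(8,4) nearest=1 d=4 new=(8,4) → blocked by [6,10]×[4,7], reject
6. q=(11,12) nearest=2 d=2 new=(11,12) → add node 3 parent=2 cost=14
7. q=(14,5) nearest=3 d=7 new=(14,6) → add node 4 parent=3 cost=20
8. q=(19,9) nearest=4 d=5 new=(19,9) → add node 5 parent=4 cost=25
9. q=(8,7) nearest=1 d=2 new=(8,7) → blocked by [6,10]×[4,7], reject
10. q=(12,15) nearest=2 d=1 new=(12,15) → add node 6 parent=2 cost=13; rewire 5→6 (20<25)
11. q=(3,17) nearest=3 d=8 new=(5,17) → blocked by [5,9]×[15,17], reject
12. q=(18,2) nearest=4 d=4 new=(18,2) → add node 7 parent=4 cost=24
13. q=(16,12) nearest=5 d=3 new=(16,12) → add node 8 parent=5 cost=23
14. q=(0,9) nearest=1 d=6 new=(0,9) → add node 9 parent=1 cost=12
15. q=(15,17) nearest=2 d=3 new=(15,17) → add node 10 parent=2 cost=15; rewire 8→10 (20<23)
16. q=(8,2) nearest=1 d=6 new=(8,2) → blocked by [6,10]×[4,7], reject
17. q=(1,9) nearest=9 d=1 new=(1,9) → add node 11 parent=9 cost=13
18. q=(15,3) nearest=4 d=3 new=(15,3) → add node 12 parent=4 cost=23
19. q=(10,5) nearest=1 d=4 new=(10,5) → blocked by [6,10]×[4,7], reject
20. q=(18,13) nearest=8 d=2 new=(18,13) → add node 13 parent=8 cost=22
21. q=(7,7) nearest=1 d=1 new=(7,7) → blocked by [6,10]×[4,7], reject
22. q=(17,16) nearest=10 d=2 new=(17,16) → add node 14 parent=10 cost=17; rewire 13→14 (20<22)
23. q=(5,14) nearest=9 d=5 new=(5,14) → blocked by [3,5]×[11,15], reject
24. q=(2,13) nearest=9 d=4 new=(2,13) → add node 15 parent=9 cost=16
25. q=(17,0) nearest=7 d=2 new=(17,0) → add node 16 parent=7 cost=26

Node count: 17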